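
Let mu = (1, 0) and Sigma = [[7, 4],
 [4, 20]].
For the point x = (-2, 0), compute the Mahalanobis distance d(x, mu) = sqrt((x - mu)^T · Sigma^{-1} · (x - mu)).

Step 1 — centre the observation: (x - mu) = (-3, 0).

Step 2 — invert Sigma. det(Sigma) = 7·20 - (4)² = 124.
  Sigma^{-1} = (1/det) · [[d, -b], [-b, a]] = [[0.1613, -0.0323],
 [-0.0323, 0.0565]].

Step 3 — form the quadratic (x - mu)^T · Sigma^{-1} · (x - mu):
  Sigma^{-1} · (x - mu) = (-0.4839, 0.0968).
  (x - mu)^T · [Sigma^{-1} · (x - mu)] = (-3)·(-0.4839) + (0)·(0.0968) = 1.4516.

Step 4 — take square root: d = √(1.4516) ≈ 1.2048.

d(x, mu) = √(1.4516) ≈ 1.2048


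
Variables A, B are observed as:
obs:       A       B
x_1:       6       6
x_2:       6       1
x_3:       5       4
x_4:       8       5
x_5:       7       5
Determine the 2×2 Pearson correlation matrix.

Step 1 — column means:
  mean(A) = (6 + 6 + 5 + 8 + 7) / 5 = 32/5 = 6.4
  mean(B) = (6 + 1 + 4 + 5 + 5) / 5 = 21/5 = 4.2

Step 2 — sample variances and covariances s[i,j] = (1/(n-1)) · Σ_k (x_{k,i} - mean_i) · (x_{k,j} - mean_j), with n-1 = 4:
  s[A,A] = ((-0.4)·(-0.4) + (-0.4)·(-0.4) + (-1.4)·(-1.4) + (1.6)·(1.6) + (0.6)·(0.6)) / 4 = 5.2/4 = 1.3
  s[A,B] = ((-0.4)·(1.8) + (-0.4)·(-3.2) + (-1.4)·(-0.2) + (1.6)·(0.8) + (0.6)·(0.8)) / 4 = 2.6/4 = 0.65
  s[B,B] = ((1.8)·(1.8) + (-3.2)·(-3.2) + (-0.2)·(-0.2) + (0.8)·(0.8) + (0.8)·(0.8)) / 4 = 14.8/4 = 3.7
  Sample standard deviations s_i = √(s[i,i]):
  s(A) = √(1.3) = 1.1402
  s(B) = √(3.7) = 1.9235

Step 3 — r_{ij} = s_{ij} / (s_i · s_j):
  r[A,A] = 1 (diagonal).
  r[A,B] = 0.65 / (1.1402 · 1.9235) = 0.65 / 2.1932 = 0.2964
  r[B,B] = 1 (diagonal).

R is symmetric with unit diagonal. Assembling:

R = [[1, 0.2964],
 [0.2964, 1]]


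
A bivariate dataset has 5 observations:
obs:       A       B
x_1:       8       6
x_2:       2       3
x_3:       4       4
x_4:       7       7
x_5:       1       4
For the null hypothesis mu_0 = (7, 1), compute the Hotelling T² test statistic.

Step 1 — sample mean vector:
  mean(A) = (8 + 2 + 4 + 7 + 1) / 5 = 22/5 = 4.4
  mean(B) = (6 + 3 + 4 + 7 + 4) / 5 = 24/5 = 4.8
  x̄ = (4.4, 4.8),  deviation x̄ - mu_0 = (4.4, 4.8) - (7, 1) = (-2.6, 3.8).

Step 2 — sample covariance matrix, S[i,j] = (1/(n-1)) · Σ_k (x_{k,i} - mean_i) · (x_{k,j} - mean_j), divisor n-1 = 4:
  S[A,A] = ((3.6)·(3.6) + (-2.4)·(-2.4) + (-0.4)·(-0.4) + (2.6)·(2.6) + (-3.4)·(-3.4)) / 4 = 37.2/4 = 9.3
  S[A,B] = ((3.6)·(1.2) + (-2.4)·(-1.8) + (-0.4)·(-0.8) + (2.6)·(2.2) + (-3.4)·(-0.8)) / 4 = 17.4/4 = 4.35
  S[B,B] = ((1.2)·(1.2) + (-1.8)·(-1.8) + (-0.8)·(-0.8) + (2.2)·(2.2) + (-0.8)·(-0.8)) / 4 = 10.8/4 = 2.7
  S = [[9.3, 4.35],
 [4.35, 2.7]].

Step 3 — invert S. det(S) = 9.3·2.7 - (4.35)² = 6.1875.
  S^{-1} = (1/det) · [[d, -b], [-b, a]] = [[0.4364, -0.703],
 [-0.703, 1.503]].

Step 4 — quadratic form (x̄ - mu_0)^T · S^{-1} · (x̄ - mu_0):
  S^{-1} · (x̄ - mu_0) = (-3.8061, 7.5394),
  (x̄ - mu_0)^T · [...] = (-2.6)·(-3.8061) + (3.8)·(7.5394) = 38.5455.

Step 5 — scale by n: T² = 5 · 38.5455 = 192.7273.

T² ≈ 192.7273


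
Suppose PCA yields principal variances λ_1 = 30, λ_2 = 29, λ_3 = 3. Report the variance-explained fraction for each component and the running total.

Step 1 — total variance = trace(Sigma) = Σ λ_i = 30 + 29 + 3 = 62.

Step 2 — fraction explained by component i = λ_i / Σ λ:
  PC1: 30/62 = 0.4839
  PC2: 29/62 = 0.4677
  PC3: 3/62 = 0.0484

Step 3 — cumulative fraction after k components = (λ_1 + ... + λ_k) / Σ λ:
  k = 1: 30/62 = 0.4839
  k = 2: (30 + 29)/62 = 59/62 = 0.9516
  k = 3: (30 + 29 + 3)/62 = 62/62 = 1

Summary (fraction, with percent):

explained: PC1 0.4839 (48.39%), PC2 0.4677 (46.77%), PC3 0.0484 (4.84%);  cumulative: 0.4839, 0.9516, 1


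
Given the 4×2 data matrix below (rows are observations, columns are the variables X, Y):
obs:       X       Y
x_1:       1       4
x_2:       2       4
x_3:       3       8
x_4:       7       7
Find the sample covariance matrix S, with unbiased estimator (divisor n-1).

Step 1 — column means:
  mean(X) = (1 + 2 + 3 + 7) / 4 = 13/4 = 3.25
  mean(Y) = (4 + 4 + 8 + 7) / 4 = 23/4 = 5.75

Step 2 — sample covariance S[i,j] = (1/(n-1)) · Σ_k (x_{k,i} - mean_i) · (x_{k,j} - mean_j), with n-1 = 3.
  S[X,X] = ((-2.25)·(-2.25) + (-1.25)·(-1.25) + (-0.25)·(-0.25) + (3.75)·(3.75)) / 3 = 20.75/3 = 6.9167
  S[X,Y] = ((-2.25)·(-1.75) + (-1.25)·(-1.75) + (-0.25)·(2.25) + (3.75)·(1.25)) / 3 = 10.25/3 = 3.4167
  S[Y,Y] = ((-1.75)·(-1.75) + (-1.75)·(-1.75) + (2.25)·(2.25) + (1.25)·(1.25)) / 3 = 12.75/3 = 4.25

S is symmetric (S[j,i] = S[i,j]). Assembling:

S = [[6.9167, 3.4167],
 [3.4167, 4.25]]


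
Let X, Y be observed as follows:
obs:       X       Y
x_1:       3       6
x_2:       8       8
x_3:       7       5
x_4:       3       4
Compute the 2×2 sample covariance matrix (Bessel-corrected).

Step 1 — column means:
  mean(X) = (3 + 8 + 7 + 3) / 4 = 21/4 = 5.25
  mean(Y) = (6 + 8 + 5 + 4) / 4 = 23/4 = 5.75

Step 2 — sample covariance S[i,j] = (1/(n-1)) · Σ_k (x_{k,i} - mean_i) · (x_{k,j} - mean_j), with n-1 = 3.
  S[X,X] = ((-2.25)·(-2.25) + (2.75)·(2.75) + (1.75)·(1.75) + (-2.25)·(-2.25)) / 3 = 20.75/3 = 6.9167
  S[X,Y] = ((-2.25)·(0.25) + (2.75)·(2.25) + (1.75)·(-0.75) + (-2.25)·(-1.75)) / 3 = 8.25/3 = 2.75
  S[Y,Y] = ((0.25)·(0.25) + (2.25)·(2.25) + (-0.75)·(-0.75) + (-1.75)·(-1.75)) / 3 = 8.75/3 = 2.9167

S is symmetric (S[j,i] = S[i,j]). Assembling:

S = [[6.9167, 2.75],
 [2.75, 2.9167]]


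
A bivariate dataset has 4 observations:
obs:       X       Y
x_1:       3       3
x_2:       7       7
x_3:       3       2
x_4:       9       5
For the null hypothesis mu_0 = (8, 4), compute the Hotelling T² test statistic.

Step 1 — sample mean vector:
  mean(X) = (3 + 7 + 3 + 9) / 4 = 22/4 = 5.5
  mean(Y) = (3 + 7 + 2 + 5) / 4 = 17/4 = 4.25
  x̄ = (5.5, 4.25),  deviation x̄ - mu_0 = (5.5, 4.25) - (8, 4) = (-2.5, 0.25).

Step 2 — sample covariance matrix, S[i,j] = (1/(n-1)) · Σ_k (x_{k,i} - mean_i) · (x_{k,j} - mean_j), divisor n-1 = 3:
  S[X,X] = ((-2.5)·(-2.5) + (1.5)·(1.5) + (-2.5)·(-2.5) + (3.5)·(3.5)) / 3 = 27/3 = 9
  S[X,Y] = ((-2.5)·(-1.25) + (1.5)·(2.75) + (-2.5)·(-2.25) + (3.5)·(0.75)) / 3 = 15.5/3 = 5.1667
  S[Y,Y] = ((-1.25)·(-1.25) + (2.75)·(2.75) + (-2.25)·(-2.25) + (0.75)·(0.75)) / 3 = 14.75/3 = 4.9167
  S = [[9, 5.1667],
 [5.1667, 4.9167]].

Step 3 — invert S. det(S) = 9·4.9167 - (5.1667)² = 17.5556.
  S^{-1} = (1/det) · [[d, -b], [-b, a]] = [[0.2801, -0.2943],
 [-0.2943, 0.5127]].

Step 4 — quadratic form (x̄ - mu_0)^T · S^{-1} · (x̄ - mu_0):
  S^{-1} · (x̄ - mu_0) = (-0.7737, 0.8639),
  (x̄ - mu_0)^T · [...] = (-2.5)·(-0.7737) + (0.25)·(0.8639) = 2.1503.

Step 5 — scale by n: T² = 4 · 2.1503 = 8.6013.

T² ≈ 8.6013


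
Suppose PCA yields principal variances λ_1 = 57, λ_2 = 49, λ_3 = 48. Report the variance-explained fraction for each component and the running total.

Step 1 — total variance = trace(Sigma) = Σ λ_i = 57 + 49 + 48 = 154.

Step 2 — fraction explained by component i = λ_i / Σ λ:
  PC1: 57/154 = 0.3701
  PC2: 49/154 = 0.3182
  PC3: 48/154 = 0.3117

Step 3 — cumulative fraction after k components = (λ_1 + ... + λ_k) / Σ λ:
  k = 1: 57/154 = 0.3701
  k = 2: (57 + 49)/154 = 106/154 = 0.6883
  k = 3: (57 + 49 + 48)/154 = 154/154 = 1

Summary (fraction, with percent):

explained: PC1 0.3701 (37.01%), PC2 0.3182 (31.82%), PC3 0.3117 (31.17%);  cumulative: 0.3701, 0.6883, 1


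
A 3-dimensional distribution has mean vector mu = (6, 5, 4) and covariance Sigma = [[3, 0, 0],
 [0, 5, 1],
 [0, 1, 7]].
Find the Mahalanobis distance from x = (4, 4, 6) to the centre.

Step 1 — centre the observation: (x - mu) = (-2, -1, 2).

Step 2 — invert Sigma (cofactor / det for 3×3, or solve directly):
  Sigma^{-1} = [[0.3333, 0, 0],
 [0, 0.2059, -0.0294],
 [0, -0.0294, 0.1471]].

Step 3 — form the quadratic (x - mu)^T · Sigma^{-1} · (x - mu):
  Sigma^{-1} · (x - mu) = (-0.6667, -0.2647, 0.3235).
  (x - mu)^T · [Sigma^{-1} · (x - mu)] = (-2)·(-0.6667) + (-1)·(-0.2647) + (2)·(0.3235) = 2.2451.

Step 4 — take square root: d = √(2.2451) ≈ 1.4984.

d(x, mu) = √(2.2451) ≈ 1.4984


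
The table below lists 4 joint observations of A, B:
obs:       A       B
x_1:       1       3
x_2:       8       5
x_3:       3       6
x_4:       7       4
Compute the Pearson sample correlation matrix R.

Step 1 — column means:
  mean(A) = (1 + 8 + 3 + 7) / 4 = 19/4 = 4.75
  mean(B) = (3 + 5 + 6 + 4) / 4 = 18/4 = 4.5

Step 2 — sample variances and covariances s[i,j] = (1/(n-1)) · Σ_k (x_{k,i} - mean_i) · (x_{k,j} - mean_j), with n-1 = 3:
  s[A,A] = ((-3.75)·(-3.75) + (3.25)·(3.25) + (-1.75)·(-1.75) + (2.25)·(2.25)) / 3 = 32.75/3 = 10.9167
  s[A,B] = ((-3.75)·(-1.5) + (3.25)·(0.5) + (-1.75)·(1.5) + (2.25)·(-0.5)) / 3 = 3.5/3 = 1.1667
  s[B,B] = ((-1.5)·(-1.5) + (0.5)·(0.5) + (1.5)·(1.5) + (-0.5)·(-0.5)) / 3 = 5/3 = 1.6667
  Sample standard deviations s_i = √(s[i,i]):
  s(A) = √(10.9167) = 3.304
  s(B) = √(1.6667) = 1.291

Step 3 — r_{ij} = s_{ij} / (s_i · s_j):
  r[A,A] = 1 (diagonal).
  r[A,B] = 1.1667 / (3.304 · 1.291) = 1.1667 / 4.2655 = 0.2735
  r[B,B] = 1 (diagonal).

R is symmetric with unit diagonal. Assembling:

R = [[1, 0.2735],
 [0.2735, 1]]


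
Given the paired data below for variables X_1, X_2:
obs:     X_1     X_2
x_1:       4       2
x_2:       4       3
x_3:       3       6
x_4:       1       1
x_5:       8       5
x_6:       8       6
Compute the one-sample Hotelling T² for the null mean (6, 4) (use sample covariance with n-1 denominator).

Step 1 — sample mean vector:
  mean(X_1) = (4 + 4 + 3 + 1 + 8 + 8) / 6 = 28/6 = 4.6667
  mean(X_2) = (2 + 3 + 6 + 1 + 5 + 6) / 6 = 23/6 = 3.8333
  x̄ = (4.6667, 3.8333),  deviation x̄ - mu_0 = (4.6667, 3.8333) - (6, 4) = (-1.3333, -0.1667).

Step 2 — sample covariance matrix, S[i,j] = (1/(n-1)) · Σ_k (x_{k,i} - mean_i) · (x_{k,j} - mean_j), divisor n-1 = 5:
  S[X_1,X_1] = ((-0.6667)·(-0.6667) + (-0.6667)·(-0.6667) + (-1.6667)·(-1.6667) + (-3.6667)·(-3.6667) + (3.3333)·(3.3333) + (3.3333)·(3.3333)) / 5 = 39.3333/5 = 7.8667
  S[X_1,X_2] = ((-0.6667)·(-1.8333) + (-0.6667)·(-0.8333) + (-1.6667)·(2.1667) + (-3.6667)·(-2.8333) + (3.3333)·(1.1667) + (3.3333)·(2.1667)) / 5 = 19.6667/5 = 3.9333
  S[X_2,X_2] = ((-1.8333)·(-1.8333) + (-0.8333)·(-0.8333) + (2.1667)·(2.1667) + (-2.8333)·(-2.8333) + (1.1667)·(1.1667) + (2.1667)·(2.1667)) / 5 = 22.8333/5 = 4.5667
  S = [[7.8667, 3.9333],
 [3.9333, 4.5667]].

Step 3 — invert S. det(S) = 7.8667·4.5667 - (3.9333)² = 20.4533.
  S^{-1} = (1/det) · [[d, -b], [-b, a]] = [[0.2233, -0.1923],
 [-0.1923, 0.3846]].

Step 4 — quadratic form (x̄ - mu_0)^T · S^{-1} · (x̄ - mu_0):
  S^{-1} · (x̄ - mu_0) = (-0.2656, 0.1923),
  (x̄ - mu_0)^T · [...] = (-1.3333)·(-0.2656) + (-0.1667)·(0.1923) = 0.3221.

Step 5 — scale by n: T² = 6 · 0.3221 = 1.9329.

T² ≈ 1.9329


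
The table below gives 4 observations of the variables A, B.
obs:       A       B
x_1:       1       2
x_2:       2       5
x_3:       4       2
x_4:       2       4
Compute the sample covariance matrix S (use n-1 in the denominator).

Step 1 — column means:
  mean(A) = (1 + 2 + 4 + 2) / 4 = 9/4 = 2.25
  mean(B) = (2 + 5 + 2 + 4) / 4 = 13/4 = 3.25

Step 2 — sample covariance S[i,j] = (1/(n-1)) · Σ_k (x_{k,i} - mean_i) · (x_{k,j} - mean_j), with n-1 = 3.
  S[A,A] = ((-1.25)·(-1.25) + (-0.25)·(-0.25) + (1.75)·(1.75) + (-0.25)·(-0.25)) / 3 = 4.75/3 = 1.5833
  S[A,B] = ((-1.25)·(-1.25) + (-0.25)·(1.75) + (1.75)·(-1.25) + (-0.25)·(0.75)) / 3 = -1.25/3 = -0.4167
  S[B,B] = ((-1.25)·(-1.25) + (1.75)·(1.75) + (-1.25)·(-1.25) + (0.75)·(0.75)) / 3 = 6.75/3 = 2.25

S is symmetric (S[j,i] = S[i,j]). Assembling:

S = [[1.5833, -0.4167],
 [-0.4167, 2.25]]


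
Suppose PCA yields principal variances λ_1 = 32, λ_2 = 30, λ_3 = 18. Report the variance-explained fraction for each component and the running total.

Step 1 — total variance = trace(Sigma) = Σ λ_i = 32 + 30 + 18 = 80.

Step 2 — fraction explained by component i = λ_i / Σ λ:
  PC1: 32/80 = 0.4
  PC2: 30/80 = 0.375
  PC3: 18/80 = 0.225

Step 3 — cumulative fraction after k components = (λ_1 + ... + λ_k) / Σ λ:
  k = 1: 32/80 = 0.4
  k = 2: (32 + 30)/80 = 62/80 = 0.775
  k = 3: (32 + 30 + 18)/80 = 80/80 = 1

Summary (fraction, with percent):

explained: PC1 0.4 (40%), PC2 0.375 (37.5%), PC3 0.225 (22.5%);  cumulative: 0.4, 0.775, 1


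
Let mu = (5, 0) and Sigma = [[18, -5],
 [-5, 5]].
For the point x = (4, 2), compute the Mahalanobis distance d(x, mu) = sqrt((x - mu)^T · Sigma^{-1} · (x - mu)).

Step 1 — centre the observation: (x - mu) = (-1, 2).

Step 2 — invert Sigma. det(Sigma) = 18·5 - (-5)² = 65.
  Sigma^{-1} = (1/det) · [[d, -b], [-b, a]] = [[0.0769, 0.0769],
 [0.0769, 0.2769]].

Step 3 — form the quadratic (x - mu)^T · Sigma^{-1} · (x - mu):
  Sigma^{-1} · (x - mu) = (0.0769, 0.4769).
  (x - mu)^T · [Sigma^{-1} · (x - mu)] = (-1)·(0.0769) + (2)·(0.4769) = 0.8769.

Step 4 — take square root: d = √(0.8769) ≈ 0.9364.

d(x, mu) = √(0.8769) ≈ 0.9364


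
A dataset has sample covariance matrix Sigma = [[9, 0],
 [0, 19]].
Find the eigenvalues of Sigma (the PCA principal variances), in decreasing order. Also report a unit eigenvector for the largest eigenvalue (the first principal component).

Step 1 — characteristic polynomial of 2×2 Sigma:
  det(Sigma - λI) = λ² - trace · λ + det = 0.
  trace = 9 + 19 = 28, det = 9·19 - (0)² = 171.
Step 2 — discriminant:
  Δ = trace² - 4·det = 784 - 684 = 100.
Step 3 — eigenvalues:
  λ = (trace ± √Δ)/2 = (28 ± 10)/2,
  λ_1 = 19,  λ_2 = 9.

Step 4 — unit eigenvector for λ_1: Sigma is diagonal, so its eigenvectors are the coordinate axes. λ_1 = 19 is the diagonal entry on the second coordinate axis, hence
  v_1 = (0, 1) (||v_1|| = 1).

λ_1 = 19,  λ_2 = 9;  v_1 ≈ (0, 1)


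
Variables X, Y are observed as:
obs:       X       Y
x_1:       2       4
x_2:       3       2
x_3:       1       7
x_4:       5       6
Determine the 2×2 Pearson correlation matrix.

Step 1 — column means:
  mean(X) = (2 + 3 + 1 + 5) / 4 = 11/4 = 2.75
  mean(Y) = (4 + 2 + 7 + 6) / 4 = 19/4 = 4.75

Step 2 — sample variances and covariances s[i,j] = (1/(n-1)) · Σ_k (x_{k,i} - mean_i) · (x_{k,j} - mean_j), with n-1 = 3:
  s[X,X] = ((-0.75)·(-0.75) + (0.25)·(0.25) + (-1.75)·(-1.75) + (2.25)·(2.25)) / 3 = 8.75/3 = 2.9167
  s[X,Y] = ((-0.75)·(-0.75) + (0.25)·(-2.75) + (-1.75)·(2.25) + (2.25)·(1.25)) / 3 = -1.25/3 = -0.4167
  s[Y,Y] = ((-0.75)·(-0.75) + (-2.75)·(-2.75) + (2.25)·(2.25) + (1.25)·(1.25)) / 3 = 14.75/3 = 4.9167
  Sample standard deviations s_i = √(s[i,i]):
  s(X) = √(2.9167) = 1.7078
  s(Y) = √(4.9167) = 2.2174

Step 3 — r_{ij} = s_{ij} / (s_i · s_j):
  r[X,X] = 1 (diagonal).
  r[X,Y] = -0.4167 / (1.7078 · 2.2174) = -0.4167 / 3.7869 = -0.11
  r[Y,Y] = 1 (diagonal).

R is symmetric with unit diagonal. Assembling:

R = [[1, -0.11],
 [-0.11, 1]]


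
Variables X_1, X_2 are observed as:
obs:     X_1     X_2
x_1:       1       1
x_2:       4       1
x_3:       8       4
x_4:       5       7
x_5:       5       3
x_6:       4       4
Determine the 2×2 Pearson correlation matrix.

Step 1 — column means:
  mean(X_1) = (1 + 4 + 8 + 5 + 5 + 4) / 6 = 27/6 = 4.5
  mean(X_2) = (1 + 1 + 4 + 7 + 3 + 4) / 6 = 20/6 = 3.3333

Step 2 — sample variances and covariances s[i,j] = (1/(n-1)) · Σ_k (x_{k,i} - mean_i) · (x_{k,j} - mean_j), with n-1 = 5:
  s[X_1,X_1] = ((-3.5)·(-3.5) + (-0.5)·(-0.5) + (3.5)·(3.5) + (0.5)·(0.5) + (0.5)·(0.5) + (-0.5)·(-0.5)) / 5 = 25.5/5 = 5.1
  s[X_1,X_2] = ((-3.5)·(-2.3333) + (-0.5)·(-2.3333) + (3.5)·(0.6667) + (0.5)·(3.6667) + (0.5)·(-0.3333) + (-0.5)·(0.6667)) / 5 = 13/5 = 2.6
  s[X_2,X_2] = ((-2.3333)·(-2.3333) + (-2.3333)·(-2.3333) + (0.6667)·(0.6667) + (3.6667)·(3.6667) + (-0.3333)·(-0.3333) + (0.6667)·(0.6667)) / 5 = 25.3333/5 = 5.0667
  Sample standard deviations s_i = √(s[i,i]):
  s(X_1) = √(5.1) = 2.2583
  s(X_2) = √(5.0667) = 2.2509

Step 3 — r_{ij} = s_{ij} / (s_i · s_j):
  r[X_1,X_1] = 1 (diagonal).
  r[X_1,X_2] = 2.6 / (2.2583 · 2.2509) = 2.6 / 5.0833 = 0.5115
  r[X_2,X_2] = 1 (diagonal).

R is symmetric with unit diagonal. Assembling:

R = [[1, 0.5115],
 [0.5115, 1]]


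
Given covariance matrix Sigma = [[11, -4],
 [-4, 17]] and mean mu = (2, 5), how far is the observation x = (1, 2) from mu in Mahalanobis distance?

Step 1 — centre the observation: (x - mu) = (-1, -3).

Step 2 — invert Sigma. det(Sigma) = 11·17 - (-4)² = 171.
  Sigma^{-1} = (1/det) · [[d, -b], [-b, a]] = [[0.0994, 0.0234],
 [0.0234, 0.0643]].

Step 3 — form the quadratic (x - mu)^T · Sigma^{-1} · (x - mu):
  Sigma^{-1} · (x - mu) = (-0.1696, -0.2164).
  (x - mu)^T · [Sigma^{-1} · (x - mu)] = (-1)·(-0.1696) + (-3)·(-0.2164) = 0.8187.

Step 4 — take square root: d = √(0.8187) ≈ 0.9048.

d(x, mu) = √(0.8187) ≈ 0.9048


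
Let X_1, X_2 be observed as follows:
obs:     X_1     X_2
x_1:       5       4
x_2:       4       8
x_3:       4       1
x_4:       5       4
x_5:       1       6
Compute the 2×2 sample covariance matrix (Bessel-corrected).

Step 1 — column means:
  mean(X_1) = (5 + 4 + 4 + 5 + 1) / 5 = 19/5 = 3.8
  mean(X_2) = (4 + 8 + 1 + 4 + 6) / 5 = 23/5 = 4.6

Step 2 — sample covariance S[i,j] = (1/(n-1)) · Σ_k (x_{k,i} - mean_i) · (x_{k,j} - mean_j), with n-1 = 4.
  S[X_1,X_1] = ((1.2)·(1.2) + (0.2)·(0.2) + (0.2)·(0.2) + (1.2)·(1.2) + (-2.8)·(-2.8)) / 4 = 10.8/4 = 2.7
  S[X_1,X_2] = ((1.2)·(-0.6) + (0.2)·(3.4) + (0.2)·(-3.6) + (1.2)·(-0.6) + (-2.8)·(1.4)) / 4 = -5.4/4 = -1.35
  S[X_2,X_2] = ((-0.6)·(-0.6) + (3.4)·(3.4) + (-3.6)·(-3.6) + (-0.6)·(-0.6) + (1.4)·(1.4)) / 4 = 27.2/4 = 6.8

S is symmetric (S[j,i] = S[i,j]). Assembling:

S = [[2.7, -1.35],
 [-1.35, 6.8]]


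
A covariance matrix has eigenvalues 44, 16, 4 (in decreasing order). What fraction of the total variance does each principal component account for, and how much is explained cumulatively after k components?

Step 1 — total variance = trace(Sigma) = Σ λ_i = 44 + 16 + 4 = 64.

Step 2 — fraction explained by component i = λ_i / Σ λ:
  PC1: 44/64 = 0.6875
  PC2: 16/64 = 0.25
  PC3: 4/64 = 0.0625

Step 3 — cumulative fraction after k components = (λ_1 + ... + λ_k) / Σ λ:
  k = 1: 44/64 = 0.6875
  k = 2: (44 + 16)/64 = 60/64 = 0.9375
  k = 3: (44 + 16 + 4)/64 = 64/64 = 1

Summary (fraction, with percent):

explained: PC1 0.6875 (68.75%), PC2 0.25 (25%), PC3 0.0625 (6.25%);  cumulative: 0.6875, 0.9375, 1


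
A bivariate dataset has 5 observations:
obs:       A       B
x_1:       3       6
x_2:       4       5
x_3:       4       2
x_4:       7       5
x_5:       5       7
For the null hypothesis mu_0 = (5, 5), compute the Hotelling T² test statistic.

Step 1 — sample mean vector:
  mean(A) = (3 + 4 + 4 + 7 + 5) / 5 = 23/5 = 4.6
  mean(B) = (6 + 5 + 2 + 5 + 7) / 5 = 25/5 = 5
  x̄ = (4.6, 5),  deviation x̄ - mu_0 = (4.6, 5) - (5, 5) = (-0.4, 0).

Step 2 — sample covariance matrix, S[i,j] = (1/(n-1)) · Σ_k (x_{k,i} - mean_i) · (x_{k,j} - mean_j), divisor n-1 = 4:
  S[A,A] = ((-1.6)·(-1.6) + (-0.6)·(-0.6) + (-0.6)·(-0.6) + (2.4)·(2.4) + (0.4)·(0.4)) / 4 = 9.2/4 = 2.3
  S[A,B] = ((-1.6)·(1) + (-0.6)·(0) + (-0.6)·(-3) + (2.4)·(0) + (0.4)·(2)) / 4 = 1/4 = 0.25
  S[B,B] = ((1)·(1) + (0)·(0) + (-3)·(-3) + (0)·(0) + (2)·(2)) / 4 = 14/4 = 3.5
  S = [[2.3, 0.25],
 [0.25, 3.5]].

Step 3 — invert S. det(S) = 2.3·3.5 - (0.25)² = 7.9875.
  S^{-1} = (1/det) · [[d, -b], [-b, a]] = [[0.4382, -0.0313],
 [-0.0313, 0.2879]].

Step 4 — quadratic form (x̄ - mu_0)^T · S^{-1} · (x̄ - mu_0):
  S^{-1} · (x̄ - mu_0) = (-0.1753, 0.0125),
  (x̄ - mu_0)^T · [...] = (-0.4)·(-0.1753) + (0)·(0.0125) = 0.0701.

Step 5 — scale by n: T² = 5 · 0.0701 = 0.3505.

T² ≈ 0.3505


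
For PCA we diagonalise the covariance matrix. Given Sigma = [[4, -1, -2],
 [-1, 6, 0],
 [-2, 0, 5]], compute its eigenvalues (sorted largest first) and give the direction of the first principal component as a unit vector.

Step 1 — characteristic polynomial p(λ) = det(λI - Sigma) = λ³ - tr·λ² + c_1·λ - det, where tr = trace, c_1 = sum of the principal 2×2 minors, det = det(Sigma):
  tr = 4 + 6 + 5 = 15,
  c_1 = (4·6 - (-1)²) + (4·5 - (-2)²) + (6·5 - (0)²) = 23 + 16 + 30 = 69,
  det = 4·(6·5 - (0)²) - (-1)·((-1)·5 - (0)·(-2)) + (-2)·((-1)·(0) - 6·(-2)) = 4·(30) - (-1)·(-5) + (-2)·(12) = 91.
  So p(λ) = λ³ - 15λ² + 69λ - 91.
Step 2 — look for an integer root (rational root theorem: any rational root is an integer divisor of 91). Testing λ = 7:
  p(7) = 343 - 735 + 483 - 91 = 0  ✓
  Dividing out (λ - 7): p(λ) = (λ - 7)(λ² - 8λ + 13).
Step 3 — remaining eigenvalues from the quadratic λ² - 8λ + 13 = 0:
  Δ = 8² - 4·13 = 64 - 52 = 12,  λ = (8 ± √12)/2 = (8 ± 3.4641)/2 ≈ 5.7321 or 2.2679.
  Sorted: λ_1 = 7,  λ_2 = 5.7321,  λ_3 = 2.2679  (check: sum = 15 = tr ✓).

Step 4 — unit eigenvector for λ_1 = 7: v spans the null space of (Sigma - λ_1 I), whose rows are
  r_1 = (-3, -1, -2),  r_2 = (-1, -1, 0),  r_3 = (-2, 0, -2).
  v is orthogonal to every row, so take v ∝ r_1 × r_2 = ((-1)·(0) - (-2)·(-1), (-2)·(-1) - (-3)·(0), (-3)·(-1) - (-1)·(-1)) = (-2, 2, 2).
  Rescale (divide by 2; multiply by -1 so the first nonzero entry is positive): u = (1, -1, -1).
  ||u|| = √((1)² + (-1)² + (-1)²) = √(3) ≈ 1.7321,  v_1 = u/||u|| ≈ (0.5774, -0.5774, -0.5774) (||v_1|| = 1).

λ_1 = 7,  λ_2 = 5.7321,  λ_3 = 2.2679;  v_1 ≈ (0.5774, -0.5774, -0.5774)


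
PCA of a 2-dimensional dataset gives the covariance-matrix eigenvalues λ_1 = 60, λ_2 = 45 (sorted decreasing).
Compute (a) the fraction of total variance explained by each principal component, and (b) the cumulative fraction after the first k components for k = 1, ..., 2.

Step 1 — total variance = trace(Sigma) = Σ λ_i = 60 + 45 = 105.

Step 2 — fraction explained by component i = λ_i / Σ λ:
  PC1: 60/105 = 0.5714
  PC2: 45/105 = 0.4286

Step 3 — cumulative fraction after k components = (λ_1 + ... + λ_k) / Σ λ:
  k = 1: 60/105 = 0.5714
  k = 2: (60 + 45)/105 = 105/105 = 1

Summary (fraction, with percent):

explained: PC1 0.5714 (57.14%), PC2 0.4286 (42.86%);  cumulative: 0.5714, 1


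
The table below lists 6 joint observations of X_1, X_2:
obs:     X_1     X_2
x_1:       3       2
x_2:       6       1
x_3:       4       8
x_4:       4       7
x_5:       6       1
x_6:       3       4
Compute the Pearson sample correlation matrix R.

Step 1 — column means:
  mean(X_1) = (3 + 6 + 4 + 4 + 6 + 3) / 6 = 26/6 = 4.3333
  mean(X_2) = (2 + 1 + 8 + 7 + 1 + 4) / 6 = 23/6 = 3.8333

Step 2 — sample variances and covariances s[i,j] = (1/(n-1)) · Σ_k (x_{k,i} - mean_i) · (x_{k,j} - mean_j), with n-1 = 5:
  s[X_1,X_1] = ((-1.3333)·(-1.3333) + (1.6667)·(1.6667) + (-0.3333)·(-0.3333) + (-0.3333)·(-0.3333) + (1.6667)·(1.6667) + (-1.3333)·(-1.3333)) / 5 = 9.3333/5 = 1.8667
  s[X_1,X_2] = ((-1.3333)·(-1.8333) + (1.6667)·(-2.8333) + (-0.3333)·(4.1667) + (-0.3333)·(3.1667) + (1.6667)·(-2.8333) + (-1.3333)·(0.1667)) / 5 = -9.6667/5 = -1.9333
  s[X_2,X_2] = ((-1.8333)·(-1.8333) + (-2.8333)·(-2.8333) + (4.1667)·(4.1667) + (3.1667)·(3.1667) + (-2.8333)·(-2.8333) + (0.1667)·(0.1667)) / 5 = 46.8333/5 = 9.3667
  Sample standard deviations s_i = √(s[i,i]):
  s(X_1) = √(1.8667) = 1.3663
  s(X_2) = √(9.3667) = 3.0605

Step 3 — r_{ij} = s_{ij} / (s_i · s_j):
  r[X_1,X_1] = 1 (diagonal).
  r[X_1,X_2] = -1.9333 / (1.3663 · 3.0605) = -1.9333 / 4.1814 = -0.4624
  r[X_2,X_2] = 1 (diagonal).

R is symmetric with unit diagonal. Assembling:

R = [[1, -0.4624],
 [-0.4624, 1]]


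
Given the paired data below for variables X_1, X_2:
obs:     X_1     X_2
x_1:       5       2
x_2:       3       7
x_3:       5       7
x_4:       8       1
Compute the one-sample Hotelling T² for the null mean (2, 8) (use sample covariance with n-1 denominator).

Step 1 — sample mean vector:
  mean(X_1) = (5 + 3 + 5 + 8) / 4 = 21/4 = 5.25
  mean(X_2) = (2 + 7 + 7 + 1) / 4 = 17/4 = 4.25
  x̄ = (5.25, 4.25),  deviation x̄ - mu_0 = (5.25, 4.25) - (2, 8) = (3.25, -3.75).

Step 2 — sample covariance matrix, S[i,j] = (1/(n-1)) · Σ_k (x_{k,i} - mean_i) · (x_{k,j} - mean_j), divisor n-1 = 3:
  S[X_1,X_1] = ((-0.25)·(-0.25) + (-2.25)·(-2.25) + (-0.25)·(-0.25) + (2.75)·(2.75)) / 3 = 12.75/3 = 4.25
  S[X_1,X_2] = ((-0.25)·(-2.25) + (-2.25)·(2.75) + (-0.25)·(2.75) + (2.75)·(-3.25)) / 3 = -15.25/3 = -5.0833
  S[X_2,X_2] = ((-2.25)·(-2.25) + (2.75)·(2.75) + (2.75)·(2.75) + (-3.25)·(-3.25)) / 3 = 30.75/3 = 10.25
  S = [[4.25, -5.0833],
 [-5.0833, 10.25]].

Step 3 — invert S. det(S) = 4.25·10.25 - (-5.0833)² = 17.7222.
  S^{-1} = (1/det) · [[d, -b], [-b, a]] = [[0.5784, 0.2868],
 [0.2868, 0.2398]].

Step 4 — quadratic form (x̄ - mu_0)^T · S^{-1} · (x̄ - mu_0):
  S^{-1} · (x̄ - mu_0) = (0.8041, 0.0329),
  (x̄ - mu_0)^T · [...] = (3.25)·(0.8041) + (-3.75)·(0.0329) = 2.4898.

Step 5 — scale by n: T² = 4 · 2.4898 = 9.9592.

T² ≈ 9.9592


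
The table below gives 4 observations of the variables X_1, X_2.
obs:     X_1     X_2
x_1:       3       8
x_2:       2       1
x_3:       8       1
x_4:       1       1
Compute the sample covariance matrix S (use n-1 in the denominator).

Step 1 — column means:
  mean(X_1) = (3 + 2 + 8 + 1) / 4 = 14/4 = 3.5
  mean(X_2) = (8 + 1 + 1 + 1) / 4 = 11/4 = 2.75

Step 2 — sample covariance S[i,j] = (1/(n-1)) · Σ_k (x_{k,i} - mean_i) · (x_{k,j} - mean_j), with n-1 = 3.
  S[X_1,X_1] = ((-0.5)·(-0.5) + (-1.5)·(-1.5) + (4.5)·(4.5) + (-2.5)·(-2.5)) / 3 = 29/3 = 9.6667
  S[X_1,X_2] = ((-0.5)·(5.25) + (-1.5)·(-1.75) + (4.5)·(-1.75) + (-2.5)·(-1.75)) / 3 = -3.5/3 = -1.1667
  S[X_2,X_2] = ((5.25)·(5.25) + (-1.75)·(-1.75) + (-1.75)·(-1.75) + (-1.75)·(-1.75)) / 3 = 36.75/3 = 12.25

S is symmetric (S[j,i] = S[i,j]). Assembling:

S = [[9.6667, -1.1667],
 [-1.1667, 12.25]]


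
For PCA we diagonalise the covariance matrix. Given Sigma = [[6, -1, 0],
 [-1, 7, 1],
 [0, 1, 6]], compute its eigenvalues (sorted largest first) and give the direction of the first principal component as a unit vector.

Step 1 — characteristic polynomial p(λ) = det(λI - Sigma) = λ³ - tr·λ² + c_1·λ - det, where tr = trace, c_1 = sum of the principal 2×2 minors, det = det(Sigma):
  tr = 6 + 7 + 6 = 19,
  c_1 = (6·7 - (-1)²) + (6·6 - (0)²) + (7·6 - (1)²) = 41 + 36 + 41 = 118,
  det = 6·(7·6 - (1)²) - (-1)·((-1)·6 - (1)·(0)) + (0)·((-1)·(1) - 7·(0)) = 6·(41) - (-1)·(-6) + (0)·(-1) = 240.
  So p(λ) = λ³ - 19λ² + 118λ - 240.
Step 2 — look for an integer root (rational root theorem: any rational root is an integer divisor of 240). Testing λ = 5:
  p(5) = 125 - 475 + 590 - 240 = 0  ✓
  Dividing out (λ - 5): p(λ) = (λ - 5)(λ² - 14λ + 48).
Step 3 — remaining eigenvalues from the quadratic λ² - 14λ + 48 = 0:
  Δ = 14² - 4·48 = 196 - 192 = 4,  λ = (14 ± √4)/2 = (14 ± 2)/2 = 8 or 6.
  Sorted: λ_1 = 8,  λ_2 = 6,  λ_3 = 5  (check: sum = 19 = tr ✓).

Step 4 — unit eigenvector for λ_1 = 8: v spans the null space of (Sigma - λ_1 I), whose rows are
  r_1 = (-2, -1, 0),  r_2 = (-1, -1, 1),  r_3 = (0, 1, -2).
  v is orthogonal to every row, so take v ∝ r_1 × r_2 = ((-1)·(1) - (0)·(-1), (0)·(-1) - (-2)·(1), (-2)·(-1) - (-1)·(-1)) = (-1, 2, 1).
  Rescale (multiply by -1 so the first nonzero entry is positive): u = (1, -2, -1).
  ||u|| = √((1)² + (-2)² + (-1)²) = √(6) ≈ 2.4495,  v_1 = u/||u|| ≈ (0.4082, -0.8165, -0.4082) (||v_1|| = 1).

λ_1 = 8,  λ_2 = 6,  λ_3 = 5;  v_1 ≈ (0.4082, -0.8165, -0.4082)


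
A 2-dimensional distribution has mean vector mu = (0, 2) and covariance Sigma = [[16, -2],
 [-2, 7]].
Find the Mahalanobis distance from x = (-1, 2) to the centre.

Step 1 — centre the observation: (x - mu) = (-1, 0).

Step 2 — invert Sigma. det(Sigma) = 16·7 - (-2)² = 108.
  Sigma^{-1} = (1/det) · [[d, -b], [-b, a]] = [[0.0648, 0.0185],
 [0.0185, 0.1481]].

Step 3 — form the quadratic (x - mu)^T · Sigma^{-1} · (x - mu):
  Sigma^{-1} · (x - mu) = (-0.0648, -0.0185).
  (x - mu)^T · [Sigma^{-1} · (x - mu)] = (-1)·(-0.0648) + (0)·(-0.0185) = 0.0648.

Step 4 — take square root: d = √(0.0648) ≈ 0.2546.

d(x, mu) = √(0.0648) ≈ 0.2546


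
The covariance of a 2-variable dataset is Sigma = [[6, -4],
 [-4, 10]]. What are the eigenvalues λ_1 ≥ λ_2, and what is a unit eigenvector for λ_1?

Step 1 — characteristic polynomial of 2×2 Sigma:
  det(Sigma - λI) = λ² - trace · λ + det = 0.
  trace = 6 + 10 = 16, det = 6·10 - (-4)² = 44.
Step 2 — discriminant:
  Δ = trace² - 4·det = 256 - 176 = 80.
Step 3 — eigenvalues:
  λ = (trace ± √Δ)/2 = (16 ± 8.9443)/2,
  λ_1 = 12.4721,  λ_2 = 3.5279.

Step 4 — unit eigenvector for λ_1: solve (Sigma - λ_1 I)v = 0. First row:
  (6 - 12.4721)·v_x + (-4)·v_y = 0, i.e. (-6.4721)·v_x + (-4)·v_y = 0,
  so v ∝ (b, λ_1 - a) = (-4, 6.4721); multiply by -1 so the first entry is positive: u = (4, -6.4721).
  ||u|| = √((4)² + (-6.4721)²) = √(57.8885) ≈ 7.6085,
  v_1 = u/||u|| ≈ (0.5257, -0.8507) (||v_1|| = 1).

λ_1 = 12.4721,  λ_2 = 3.5279;  v_1 ≈ (0.5257, -0.8507)


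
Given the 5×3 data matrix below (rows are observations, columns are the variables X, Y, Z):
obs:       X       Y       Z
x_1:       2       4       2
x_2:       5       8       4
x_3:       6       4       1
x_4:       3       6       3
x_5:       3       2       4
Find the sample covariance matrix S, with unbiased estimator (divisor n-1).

Step 1 — column means:
  mean(X) = (2 + 5 + 6 + 3 + 3) / 5 = 19/5 = 3.8
  mean(Y) = (4 + 8 + 4 + 6 + 2) / 5 = 24/5 = 4.8
  mean(Z) = (2 + 4 + 1 + 3 + 4) / 5 = 14/5 = 2.8

Step 2 — sample covariance S[i,j] = (1/(n-1)) · Σ_k (x_{k,i} - mean_i) · (x_{k,j} - mean_j), with n-1 = 4.
  S[X,X] = ((-1.8)·(-1.8) + (1.2)·(1.2) + (2.2)·(2.2) + (-0.8)·(-0.8) + (-0.8)·(-0.8)) / 4 = 10.8/4 = 2.7
  S[X,Y] = ((-1.8)·(-0.8) + (1.2)·(3.2) + (2.2)·(-0.8) + (-0.8)·(1.2) + (-0.8)·(-2.8)) / 4 = 4.8/4 = 1.2
  S[X,Z] = ((-1.8)·(-0.8) + (1.2)·(1.2) + (2.2)·(-1.8) + (-0.8)·(0.2) + (-0.8)·(1.2)) / 4 = -2.2/4 = -0.55
  S[Y,Y] = ((-0.8)·(-0.8) + (3.2)·(3.2) + (-0.8)·(-0.8) + (1.2)·(1.2) + (-2.8)·(-2.8)) / 4 = 20.8/4 = 5.2
  S[Y,Z] = ((-0.8)·(-0.8) + (3.2)·(1.2) + (-0.8)·(-1.8) + (1.2)·(0.2) + (-2.8)·(1.2)) / 4 = 2.8/4 = 0.7
  S[Z,Z] = ((-0.8)·(-0.8) + (1.2)·(1.2) + (-1.8)·(-1.8) + (0.2)·(0.2) + (1.2)·(1.2)) / 4 = 6.8/4 = 1.7

S is symmetric (S[j,i] = S[i,j]). Assembling:

S = [[2.7, 1.2, -0.55],
 [1.2, 5.2, 0.7],
 [-0.55, 0.7, 1.7]]


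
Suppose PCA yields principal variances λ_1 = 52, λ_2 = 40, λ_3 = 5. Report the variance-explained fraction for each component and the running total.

Step 1 — total variance = trace(Sigma) = Σ λ_i = 52 + 40 + 5 = 97.

Step 2 — fraction explained by component i = λ_i / Σ λ:
  PC1: 52/97 = 0.5361
  PC2: 40/97 = 0.4124
  PC3: 5/97 = 0.0515

Step 3 — cumulative fraction after k components = (λ_1 + ... + λ_k) / Σ λ:
  k = 1: 52/97 = 0.5361
  k = 2: (52 + 40)/97 = 92/97 = 0.9485
  k = 3: (52 + 40 + 5)/97 = 97/97 = 1

Summary (fraction, with percent):

explained: PC1 0.5361 (53.61%), PC2 0.4124 (41.24%), PC3 0.0515 (5.15%);  cumulative: 0.5361, 0.9485, 1


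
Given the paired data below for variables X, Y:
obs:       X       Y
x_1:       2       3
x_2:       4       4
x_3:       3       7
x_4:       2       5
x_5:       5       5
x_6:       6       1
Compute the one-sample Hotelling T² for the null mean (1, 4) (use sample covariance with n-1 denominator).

Step 1 — sample mean vector:
  mean(X) = (2 + 4 + 3 + 2 + 5 + 6) / 6 = 22/6 = 3.6667
  mean(Y) = (3 + 4 + 7 + 5 + 5 + 1) / 6 = 25/6 = 4.1667
  x̄ = (3.6667, 4.1667),  deviation x̄ - mu_0 = (3.6667, 4.1667) - (1, 4) = (2.6667, 0.1667).

Step 2 — sample covariance matrix, S[i,j] = (1/(n-1)) · Σ_k (x_{k,i} - mean_i) · (x_{k,j} - mean_j), divisor n-1 = 5:
  S[X,X] = ((-1.6667)·(-1.6667) + (0.3333)·(0.3333) + (-0.6667)·(-0.6667) + (-1.6667)·(-1.6667) + (1.3333)·(1.3333) + (2.3333)·(2.3333)) / 5 = 13.3333/5 = 2.6667
  S[X,Y] = ((-1.6667)·(-1.1667) + (0.3333)·(-0.1667) + (-0.6667)·(2.8333) + (-1.6667)·(0.8333) + (1.3333)·(0.8333) + (2.3333)·(-3.1667)) / 5 = -7.6667/5 = -1.5333
  S[Y,Y] = ((-1.1667)·(-1.1667) + (-0.1667)·(-0.1667) + (2.8333)·(2.8333) + (0.8333)·(0.8333) + (0.8333)·(0.8333) + (-3.1667)·(-3.1667)) / 5 = 20.8333/5 = 4.1667
  S = [[2.6667, -1.5333],
 [-1.5333, 4.1667]].

Step 3 — invert S. det(S) = 2.6667·4.1667 - (-1.5333)² = 8.76.
  S^{-1} = (1/det) · [[d, -b], [-b, a]] = [[0.4756, 0.175],
 [0.175, 0.3044]].

Step 4 — quadratic form (x̄ - mu_0)^T · S^{-1} · (x̄ - mu_0):
  S^{-1} · (x̄ - mu_0) = (1.2976, 0.5175),
  (x̄ - mu_0)^T · [...] = (2.6667)·(1.2976) + (0.1667)·(0.5175) = 3.5464.

Step 5 — scale by n: T² = 6 · 3.5464 = 21.2785.

T² ≈ 21.2785


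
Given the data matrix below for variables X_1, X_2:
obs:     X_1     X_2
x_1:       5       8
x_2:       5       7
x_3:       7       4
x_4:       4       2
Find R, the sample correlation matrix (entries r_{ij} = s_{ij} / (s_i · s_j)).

Step 1 — column means:
  mean(X_1) = (5 + 5 + 7 + 4) / 4 = 21/4 = 5.25
  mean(X_2) = (8 + 7 + 4 + 2) / 4 = 21/4 = 5.25

Step 2 — sample variances and covariances s[i,j] = (1/(n-1)) · Σ_k (x_{k,i} - mean_i) · (x_{k,j} - mean_j), with n-1 = 3:
  s[X_1,X_1] = ((-0.25)·(-0.25) + (-0.25)·(-0.25) + (1.75)·(1.75) + (-1.25)·(-1.25)) / 3 = 4.75/3 = 1.5833
  s[X_1,X_2] = ((-0.25)·(2.75) + (-0.25)·(1.75) + (1.75)·(-1.25) + (-1.25)·(-3.25)) / 3 = 0.75/3 = 0.25
  s[X_2,X_2] = ((2.75)·(2.75) + (1.75)·(1.75) + (-1.25)·(-1.25) + (-3.25)·(-3.25)) / 3 = 22.75/3 = 7.5833
  Sample standard deviations s_i = √(s[i,i]):
  s(X_1) = √(1.5833) = 1.2583
  s(X_2) = √(7.5833) = 2.7538

Step 3 — r_{ij} = s_{ij} / (s_i · s_j):
  r[X_1,X_1] = 1 (diagonal).
  r[X_1,X_2] = 0.25 / (1.2583 · 2.7538) = 0.25 / 3.4651 = 0.0721
  r[X_2,X_2] = 1 (diagonal).

R is symmetric with unit diagonal. Assembling:

R = [[1, 0.0721],
 [0.0721, 1]]


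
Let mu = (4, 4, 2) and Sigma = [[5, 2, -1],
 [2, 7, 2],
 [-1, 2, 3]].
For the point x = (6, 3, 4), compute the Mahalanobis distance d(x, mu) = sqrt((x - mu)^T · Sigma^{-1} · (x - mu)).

Step 1 — centre the observation: (x - mu) = (2, -1, 2).

Step 2 — invert Sigma (cofactor / det for 3×3, or solve directly):
  Sigma^{-1} = [[0.2931, -0.1379, 0.1897],
 [-0.1379, 0.2414, -0.2069],
 [0.1897, -0.2069, 0.5345]].

Step 3 — form the quadratic (x - mu)^T · Sigma^{-1} · (x - mu):
  Sigma^{-1} · (x - mu) = (1.1034, -0.931, 1.6552).
  (x - mu)^T · [Sigma^{-1} · (x - mu)] = (2)·(1.1034) + (-1)·(-0.931) + (2)·(1.6552) = 6.4483.

Step 4 — take square root: d = √(6.4483) ≈ 2.5393.

d(x, mu) = √(6.4483) ≈ 2.5393


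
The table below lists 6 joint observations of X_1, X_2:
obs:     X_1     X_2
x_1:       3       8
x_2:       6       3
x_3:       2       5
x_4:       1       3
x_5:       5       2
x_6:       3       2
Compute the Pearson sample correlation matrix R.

Step 1 — column means:
  mean(X_1) = (3 + 6 + 2 + 1 + 5 + 3) / 6 = 20/6 = 3.3333
  mean(X_2) = (8 + 3 + 5 + 3 + 2 + 2) / 6 = 23/6 = 3.8333

Step 2 — sample variances and covariances s[i,j] = (1/(n-1)) · Σ_k (x_{k,i} - mean_i) · (x_{k,j} - mean_j), with n-1 = 5:
  s[X_1,X_1] = ((-0.3333)·(-0.3333) + (2.6667)·(2.6667) + (-1.3333)·(-1.3333) + (-2.3333)·(-2.3333) + (1.6667)·(1.6667) + (-0.3333)·(-0.3333)) / 5 = 17.3333/5 = 3.4667
  s[X_1,X_2] = ((-0.3333)·(4.1667) + (2.6667)·(-0.8333) + (-1.3333)·(1.1667) + (-2.3333)·(-0.8333) + (1.6667)·(-1.8333) + (-0.3333)·(-1.8333)) / 5 = -5.6667/5 = -1.1333
  s[X_2,X_2] = ((4.1667)·(4.1667) + (-0.8333)·(-0.8333) + (1.1667)·(1.1667) + (-0.8333)·(-0.8333) + (-1.8333)·(-1.8333) + (-1.8333)·(-1.8333)) / 5 = 26.8333/5 = 5.3667
  Sample standard deviations s_i = √(s[i,i]):
  s(X_1) = √(3.4667) = 1.8619
  s(X_2) = √(5.3667) = 2.3166

Step 3 — r_{ij} = s_{ij} / (s_i · s_j):
  r[X_1,X_1] = 1 (diagonal).
  r[X_1,X_2] = -1.1333 / (1.8619 · 2.3166) = -1.1333 / 4.3133 = -0.2628
  r[X_2,X_2] = 1 (diagonal).

R is symmetric with unit diagonal. Assembling:

R = [[1, -0.2628],
 [-0.2628, 1]]


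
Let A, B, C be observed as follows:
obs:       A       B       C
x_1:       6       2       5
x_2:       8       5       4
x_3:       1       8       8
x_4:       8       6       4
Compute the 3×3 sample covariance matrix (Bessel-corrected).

Step 1 — column means:
  mean(A) = (6 + 8 + 1 + 8) / 4 = 23/4 = 5.75
  mean(B) = (2 + 5 + 8 + 6) / 4 = 21/4 = 5.25
  mean(C) = (5 + 4 + 8 + 4) / 4 = 21/4 = 5.25

Step 2 — sample covariance S[i,j] = (1/(n-1)) · Σ_k (x_{k,i} - mean_i) · (x_{k,j} - mean_j), with n-1 = 3.
  S[A,A] = ((0.25)·(0.25) + (2.25)·(2.25) + (-4.75)·(-4.75) + (2.25)·(2.25)) / 3 = 32.75/3 = 10.9167
  S[A,B] = ((0.25)·(-3.25) + (2.25)·(-0.25) + (-4.75)·(2.75) + (2.25)·(0.75)) / 3 = -12.75/3 = -4.25
  S[A,C] = ((0.25)·(-0.25) + (2.25)·(-1.25) + (-4.75)·(2.75) + (2.25)·(-1.25)) / 3 = -18.75/3 = -6.25
  S[B,B] = ((-3.25)·(-3.25) + (-0.25)·(-0.25) + (2.75)·(2.75) + (0.75)·(0.75)) / 3 = 18.75/3 = 6.25
  S[B,C] = ((-3.25)·(-0.25) + (-0.25)·(-1.25) + (2.75)·(2.75) + (0.75)·(-1.25)) / 3 = 7.75/3 = 2.5833
  S[C,C] = ((-0.25)·(-0.25) + (-1.25)·(-1.25) + (2.75)·(2.75) + (-1.25)·(-1.25)) / 3 = 10.75/3 = 3.5833

S is symmetric (S[j,i] = S[i,j]). Assembling:

S = [[10.9167, -4.25, -6.25],
 [-4.25, 6.25, 2.5833],
 [-6.25, 2.5833, 3.5833]]


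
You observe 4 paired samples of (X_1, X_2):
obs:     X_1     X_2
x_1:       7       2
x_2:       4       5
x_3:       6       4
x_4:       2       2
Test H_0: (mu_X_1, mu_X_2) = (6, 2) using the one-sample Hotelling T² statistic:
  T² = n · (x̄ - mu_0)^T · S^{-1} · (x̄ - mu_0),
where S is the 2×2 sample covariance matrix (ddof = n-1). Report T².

Step 1 — sample mean vector:
  mean(X_1) = (7 + 4 + 6 + 2) / 4 = 19/4 = 4.75
  mean(X_2) = (2 + 5 + 4 + 2) / 4 = 13/4 = 3.25
  x̄ = (4.75, 3.25),  deviation x̄ - mu_0 = (4.75, 3.25) - (6, 2) = (-1.25, 1.25).

Step 2 — sample covariance matrix, S[i,j] = (1/(n-1)) · Σ_k (x_{k,i} - mean_i) · (x_{k,j} - mean_j), divisor n-1 = 3:
  S[X_1,X_1] = ((2.25)·(2.25) + (-0.75)·(-0.75) + (1.25)·(1.25) + (-2.75)·(-2.75)) / 3 = 14.75/3 = 4.9167
  S[X_1,X_2] = ((2.25)·(-1.25) + (-0.75)·(1.75) + (1.25)·(0.75) + (-2.75)·(-1.25)) / 3 = 0.25/3 = 0.0833
  S[X_2,X_2] = ((-1.25)·(-1.25) + (1.75)·(1.75) + (0.75)·(0.75) + (-1.25)·(-1.25)) / 3 = 6.75/3 = 2.25
  S = [[4.9167, 0.0833],
 [0.0833, 2.25]].

Step 3 — invert S. det(S) = 4.9167·2.25 - (0.0833)² = 11.0556.
  S^{-1} = (1/det) · [[d, -b], [-b, a]] = [[0.2035, -0.0075],
 [-0.0075, 0.4447]].

Step 4 — quadratic form (x̄ - mu_0)^T · S^{-1} · (x̄ - mu_0):
  S^{-1} · (x̄ - mu_0) = (-0.2638, 0.5653),
  (x̄ - mu_0)^T · [...] = (-1.25)·(-0.2638) + (1.25)·(0.5653) = 1.0364.

Step 5 — scale by n: T² = 4 · 1.0364 = 4.1457.

T² ≈ 4.1457


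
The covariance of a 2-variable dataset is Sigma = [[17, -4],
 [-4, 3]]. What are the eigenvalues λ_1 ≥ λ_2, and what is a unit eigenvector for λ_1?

Step 1 — characteristic polynomial of 2×2 Sigma:
  det(Sigma - λI) = λ² - trace · λ + det = 0.
  trace = 17 + 3 = 20, det = 17·3 - (-4)² = 35.
Step 2 — discriminant:
  Δ = trace² - 4·det = 400 - 140 = 260.
Step 3 — eigenvalues:
  λ = (trace ± √Δ)/2 = (20 ± 16.1245)/2,
  λ_1 = 18.0623,  λ_2 = 1.9377.

Step 4 — unit eigenvector for λ_1: solve (Sigma - λ_1 I)v = 0. First row:
  (17 - 18.0623)·v_x + (-4)·v_y = 0, i.e. (-1.0623)·v_x + (-4)·v_y = 0,
  so v ∝ (b, λ_1 - a) = (-4, 1.0623); multiply by -1 so the first entry is positive: u = (4, -1.0623).
  ||u|| = √((4)² + (-1.0623)²) = √(17.1284) ≈ 4.1386,
  v_1 = u/||u|| ≈ (0.9665, -0.2567) (||v_1|| = 1).

λ_1 = 18.0623,  λ_2 = 1.9377;  v_1 ≈ (0.9665, -0.2567)


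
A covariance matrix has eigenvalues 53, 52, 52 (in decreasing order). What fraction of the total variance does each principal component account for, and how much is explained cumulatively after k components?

Step 1 — total variance = trace(Sigma) = Σ λ_i = 53 + 52 + 52 = 157.

Step 2 — fraction explained by component i = λ_i / Σ λ:
  PC1: 53/157 = 0.3376
  PC2: 52/157 = 0.3312
  PC3: 52/157 = 0.3312

Step 3 — cumulative fraction after k components = (λ_1 + ... + λ_k) / Σ λ:
  k = 1: 53/157 = 0.3376
  k = 2: (53 + 52)/157 = 105/157 = 0.6688
  k = 3: (53 + 52 + 52)/157 = 157/157 = 1

Summary (fraction, with percent):

explained: PC1 0.3376 (33.76%), PC2 0.3312 (33.12%), PC3 0.3312 (33.12%);  cumulative: 0.3376, 0.6688, 1
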